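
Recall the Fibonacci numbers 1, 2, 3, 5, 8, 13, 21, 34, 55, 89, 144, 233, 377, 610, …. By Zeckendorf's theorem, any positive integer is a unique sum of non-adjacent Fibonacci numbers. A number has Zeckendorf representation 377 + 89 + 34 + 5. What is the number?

377 + 89 + 34 + 5 = 505.

505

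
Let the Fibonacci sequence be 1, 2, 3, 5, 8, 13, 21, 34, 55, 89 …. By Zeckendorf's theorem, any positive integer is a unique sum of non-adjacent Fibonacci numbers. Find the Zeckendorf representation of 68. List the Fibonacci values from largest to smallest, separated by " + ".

55 + 13

68: greatest Fibonacci not exceeding it is 55, leaving 13
13: greatest Fibonacci not exceeding it is 13, leaving 0
So 68 = 55 + 13, with no two terms consecutive in the sequence.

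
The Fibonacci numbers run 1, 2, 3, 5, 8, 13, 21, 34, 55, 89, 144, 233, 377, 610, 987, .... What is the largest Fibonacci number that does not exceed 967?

610 ≤ 967 < 987, so the largest Fibonacci number not exceeding 967 is 610.

610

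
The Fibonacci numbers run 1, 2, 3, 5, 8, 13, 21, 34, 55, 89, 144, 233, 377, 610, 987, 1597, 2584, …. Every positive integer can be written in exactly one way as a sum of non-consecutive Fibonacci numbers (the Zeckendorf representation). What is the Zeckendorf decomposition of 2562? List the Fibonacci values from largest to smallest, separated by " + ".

Repeatedly subtract the largest Fibonacci number that fits:
largest Fibonacci ≤ 2562 is 1597; 2562 − 1597 = 965
largest Fibonacci ≤ 965 is 610; 965 − 610 = 355
largest Fibonacci ≤ 355 is 233; 355 − 233 = 122
largest Fibonacci ≤ 122 is 89; 122 − 89 = 33
largest Fibonacci ≤ 33 is 21; 33 − 21 = 12
largest Fibonacci ≤ 12 is 8; 12 − 8 = 4
largest Fibonacci ≤ 4 is 3; 4 − 3 = 1
largest Fibonacci ≤ 1 is 1; 1 − 1 = 0
So 2562 = 1597 + 610 + 233 + 89 + 21 + 8 + 3 + 1, with no two terms consecutive in the sequence.

1597 + 610 + 233 + 89 + 21 + 8 + 3 + 1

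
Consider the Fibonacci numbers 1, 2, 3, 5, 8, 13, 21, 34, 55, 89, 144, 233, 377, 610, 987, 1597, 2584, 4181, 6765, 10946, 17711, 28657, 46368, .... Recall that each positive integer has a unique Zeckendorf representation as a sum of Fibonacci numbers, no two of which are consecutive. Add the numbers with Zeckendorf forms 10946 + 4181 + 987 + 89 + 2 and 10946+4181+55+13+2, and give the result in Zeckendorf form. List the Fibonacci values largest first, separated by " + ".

The two numbers are 16205 and 15197, so their sum is 31402.
28657 ≤ 31402 < 46368, so take 28657; remainder 2745
2584 ≤ 2745 < 4181, so take 2584; remainder 161
144 ≤ 161 < 233, so take 144; remainder 17
13 ≤ 17 < 21, so take 13; remainder 4
3 ≤ 4 < 5, so take 3; remainder 1
1 ≤ 1 < 2, so take 1; remainder 0

28657 + 2584 + 144 + 13 + 3 + 1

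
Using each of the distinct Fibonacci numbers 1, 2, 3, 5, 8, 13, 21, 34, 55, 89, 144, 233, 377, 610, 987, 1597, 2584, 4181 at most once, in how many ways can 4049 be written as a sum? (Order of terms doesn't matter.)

12

Starting from the Zeckendorf form and repeatedly splitting a term F_k into F_{k−1} + F_{k−2} (when neither is already used) reaches every representation.
4049 = 2584+987+377+89+8+3+1 = 2584+987+377+55+34+8+3+1 = 2584+987+233+144+89+8+3+1 = 2584+987+377+55+21+13+8+3+1 = … (8 more), for 12 in all.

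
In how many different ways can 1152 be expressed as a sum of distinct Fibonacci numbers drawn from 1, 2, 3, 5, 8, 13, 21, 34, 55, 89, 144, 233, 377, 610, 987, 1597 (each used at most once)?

29

Starting from the Zeckendorf form and repeatedly splitting a term F_k into F_{k−1} + F_{k−2} (when neither is already used) reaches every representation.
1152 = 987+144+21 = 987+144+13+8 = 987+89+55+21 = … (26 more), for 29 in all.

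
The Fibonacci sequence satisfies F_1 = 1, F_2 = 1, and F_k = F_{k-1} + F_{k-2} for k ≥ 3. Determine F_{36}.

Iterating the recurrence up to F_{29} = 514229 and F_{28} = 317811:
F_{30} = F_{29} + F_{28} = 514229 + 317811 = 832040
F_{31} = F_{30} + F_{29} = 832040 + 514229 = 1346269
F_{32} = F_{31} + F_{30} = 1346269 + 832040 = 2178309
F_{33} = F_{32} + F_{31} = 2178309 + 1346269 = 3524578
F_{34} = F_{33} + F_{32} = 3524578 + 2178309 = 5702887
F_{35} = F_{34} + F_{33} = 5702887 + 3524578 = 9227465
F_{36} = F_{35} + F_{34} = 9227465 + 5702887 = 14930352

14930352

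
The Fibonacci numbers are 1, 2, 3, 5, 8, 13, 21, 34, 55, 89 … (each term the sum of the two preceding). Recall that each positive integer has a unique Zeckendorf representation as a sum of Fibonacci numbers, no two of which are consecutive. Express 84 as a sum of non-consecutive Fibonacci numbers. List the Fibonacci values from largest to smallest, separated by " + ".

Repeatedly subtract the largest Fibonacci number that fits:
55 ≤ 84 < 89, so take 55; remainder 29
21 ≤ 29 < 34, so take 21; remainder 8
8 ≤ 8 < 13, so take 8; remainder 0
So 84 = 55 + 21 + 8, with no two terms consecutive in the sequence.

55 + 21 + 8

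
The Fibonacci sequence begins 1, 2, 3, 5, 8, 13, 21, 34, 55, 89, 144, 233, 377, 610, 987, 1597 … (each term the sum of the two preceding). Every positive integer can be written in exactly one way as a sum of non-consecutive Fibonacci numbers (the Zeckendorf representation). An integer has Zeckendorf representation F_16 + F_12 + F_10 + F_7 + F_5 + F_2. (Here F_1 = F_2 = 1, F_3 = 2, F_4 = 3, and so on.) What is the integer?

F_16 + F_12 + F_10 + F_7 + F_5 + F_2 = 987 + 144 + 55 + 13 + 5 + 1 = 1205.

1205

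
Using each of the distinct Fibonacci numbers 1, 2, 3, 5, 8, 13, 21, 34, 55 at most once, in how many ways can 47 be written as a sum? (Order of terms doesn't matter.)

5

47 = 34+13 = 34+8+5 = 34+8+3+2 = 21+13+8+5 = … (1 more), for 5 in all.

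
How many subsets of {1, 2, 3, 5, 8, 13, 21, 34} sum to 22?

3

Starting from the Zeckendorf form and repeatedly splitting a term F_k into F_{k−1} + F_{k−2} (when neither is already used) reaches every representation.
22 = 21+1 = 13+8+1 = 13+5+3+1 — 3 representations.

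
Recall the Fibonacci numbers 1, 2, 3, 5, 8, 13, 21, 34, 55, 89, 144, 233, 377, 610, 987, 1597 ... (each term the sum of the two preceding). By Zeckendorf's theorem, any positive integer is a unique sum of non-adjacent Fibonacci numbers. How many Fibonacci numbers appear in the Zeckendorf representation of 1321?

take 987 (≤ 1321); 1321 − 987 = 334
take 233 (≤ 334); 334 − 233 = 101
take 89 (≤ 101); 101 − 89 = 12
take 8 (≤ 12); 12 − 8 = 4
take 3 (≤ 4); 4 − 3 = 1
take 1 (≤ 1); 1 − 1 = 0
1321 = 987 + 233 + 89 + 8 + 3 + 1, which has 6 terms.

6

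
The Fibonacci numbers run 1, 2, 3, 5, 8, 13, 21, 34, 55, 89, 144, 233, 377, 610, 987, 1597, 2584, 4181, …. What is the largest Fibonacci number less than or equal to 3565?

2584

2584 ≤ 3565 < 4181, so the largest Fibonacci number not exceeding 3565 is 2584.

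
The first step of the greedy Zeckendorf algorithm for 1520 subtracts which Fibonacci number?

987

987 ≤ 1520 < 1597, so the largest Fibonacci number not exceeding 1520 is 987.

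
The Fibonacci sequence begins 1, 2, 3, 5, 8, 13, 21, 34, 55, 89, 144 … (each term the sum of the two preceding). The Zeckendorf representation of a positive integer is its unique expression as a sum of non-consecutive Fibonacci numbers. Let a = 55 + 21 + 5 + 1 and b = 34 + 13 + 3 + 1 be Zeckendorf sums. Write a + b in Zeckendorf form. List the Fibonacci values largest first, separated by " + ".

89 + 34 + 8 + 2

The two numbers are 82 and 51, so their sum is 133.
largest Fibonacci ≤ 133 is 89; 133 − 89 = 44
largest Fibonacci ≤ 44 is 34; 44 − 34 = 10
largest Fibonacci ≤ 10 is 8; 10 − 8 = 2
largest Fibonacci ≤ 2 is 2; 2 − 2 = 0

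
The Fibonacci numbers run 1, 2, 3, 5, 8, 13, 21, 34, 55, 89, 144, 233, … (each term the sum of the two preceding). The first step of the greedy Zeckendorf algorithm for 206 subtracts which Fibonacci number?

144 ≤ 206 < 233, so the largest Fibonacci number not exceeding 206 is 144.

144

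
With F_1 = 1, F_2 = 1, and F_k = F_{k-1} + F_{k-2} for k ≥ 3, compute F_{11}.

89

Iterating the recurrence up to F_{7} = 13 and F_{6} = 8:
F_{8} = F_{7} + F_{6} = 13 + 8 = 21
F_{9} = F_{8} + F_{7} = 21 + 13 = 34
F_{10} = F_{9} + F_{8} = 34 + 21 = 55
F_{11} = F_{10} + F_{9} = 55 + 34 = 89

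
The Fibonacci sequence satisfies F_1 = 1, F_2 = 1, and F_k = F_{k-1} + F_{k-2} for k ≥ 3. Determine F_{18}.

2584

Iterating the recurrence up to F_{10} = 55 and F_{9} = 34:
F_{11} = F_{10} + F_{9} = 55 + 34 = 89
F_{12} = F_{11} + F_{10} = 89 + 55 = 144
F_{13} = F_{12} + F_{11} = 144 + 89 = 233
F_{14} = F_{13} + F_{12} = 233 + 144 = 377
F_{15} = F_{14} + F_{13} = 377 + 233 = 610
F_{16} = F_{15} + F_{14} = 610 + 377 = 987
F_{17} = F_{16} + F_{15} = 987 + 610 = 1597
F_{18} = F_{17} + F_{16} = 1597 + 987 = 2584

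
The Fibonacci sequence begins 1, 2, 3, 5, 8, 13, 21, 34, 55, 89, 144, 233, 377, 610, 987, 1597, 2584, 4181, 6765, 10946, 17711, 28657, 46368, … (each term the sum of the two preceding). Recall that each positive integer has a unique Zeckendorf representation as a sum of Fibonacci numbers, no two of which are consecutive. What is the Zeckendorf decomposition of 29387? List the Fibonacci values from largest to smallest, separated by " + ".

Greedily peel off the largest Fibonacci term at each step:
29387: greatest Fibonacci not exceeding it is 28657, leaving 730
730: greatest Fibonacci not exceeding it is 610, leaving 120
120: greatest Fibonacci not exceeding it is 89, leaving 31
31: greatest Fibonacci not exceeding it is 21, leaving 10
10: greatest Fibonacci not exceeding it is 8, leaving 2
2: greatest Fibonacci not exceeding it is 2, leaving 0
So 29387 = 28657 + 610 + 89 + 21 + 8 + 2, with no two terms consecutive in the sequence.

28657 + 610 + 89 + 21 + 8 + 2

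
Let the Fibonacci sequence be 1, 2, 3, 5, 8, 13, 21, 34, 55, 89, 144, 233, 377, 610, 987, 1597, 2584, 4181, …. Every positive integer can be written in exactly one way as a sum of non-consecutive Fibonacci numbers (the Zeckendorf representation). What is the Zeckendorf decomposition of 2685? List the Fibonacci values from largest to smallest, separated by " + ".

2584 + 89 + 8 + 3 + 1

Greedy algorithm:
2685: greatest Fibonacci not exceeding it is 2584, leaving 101
101: greatest Fibonacci not exceeding it is 89, leaving 12
12: greatest Fibonacci not exceeding it is 8, leaving 4
4: greatest Fibonacci not exceeding it is 3, leaving 1
1: greatest Fibonacci not exceeding it is 1, leaving 0
So 2685 = 2584 + 89 + 8 + 3 + 1, with no two terms consecutive in the sequence.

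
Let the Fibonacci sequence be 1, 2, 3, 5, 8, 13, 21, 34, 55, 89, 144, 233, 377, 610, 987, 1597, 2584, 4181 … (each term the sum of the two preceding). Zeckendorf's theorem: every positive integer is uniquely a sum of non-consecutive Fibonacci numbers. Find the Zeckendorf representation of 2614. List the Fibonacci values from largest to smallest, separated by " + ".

Greedy algorithm:
largest Fibonacci ≤ 2614 is 2584; 2614 − 2584 = 30
largest Fibonacci ≤ 30 is 21; 30 − 21 = 9
largest Fibonacci ≤ 9 is 8; 9 − 8 = 1
largest Fibonacci ≤ 1 is 1; 1 − 1 = 0
So 2614 = 2584 + 21 + 8 + 1, with no two terms consecutive in the sequence.

2584 + 21 + 8 + 1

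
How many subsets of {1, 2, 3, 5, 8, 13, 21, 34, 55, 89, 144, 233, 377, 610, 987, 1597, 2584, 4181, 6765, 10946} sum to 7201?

29

Starting from the Zeckendorf form and repeatedly splitting a term F_k into F_{k−1} + F_{k−2} (when neither is already used) reaches every representation.
7201 = 6765+377+55+3+1 = 6765+377+34+21+3+1 = 6765+233+144+55+3+1 = 4181+2584+377+55+3+1 = … (25 more), for 29 in all.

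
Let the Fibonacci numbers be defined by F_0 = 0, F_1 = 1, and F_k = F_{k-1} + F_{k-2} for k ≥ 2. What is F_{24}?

46368

Iterating the recurrence up to F_{19} = 4181 and F_{18} = 2584:
F_{20} = F_{19} + F_{18} = 4181 + 2584 = 6765
F_{21} = F_{20} + F_{19} = 6765 + 4181 = 10946
F_{22} = F_{21} + F_{20} = 10946 + 6765 = 17711
F_{23} = F_{22} + F_{21} = 17711 + 10946 = 28657
F_{24} = F_{23} + F_{22} = 28657 + 17711 = 46368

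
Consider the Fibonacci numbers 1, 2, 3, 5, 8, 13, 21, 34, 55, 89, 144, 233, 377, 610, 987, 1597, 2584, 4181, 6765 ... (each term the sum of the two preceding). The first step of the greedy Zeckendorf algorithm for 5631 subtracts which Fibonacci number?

4181 ≤ 5631 < 6765, so the largest Fibonacci number not exceeding 5631 is 4181.

4181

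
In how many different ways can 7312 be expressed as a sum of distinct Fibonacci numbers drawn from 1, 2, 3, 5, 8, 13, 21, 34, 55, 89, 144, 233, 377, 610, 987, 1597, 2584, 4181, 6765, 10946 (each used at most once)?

Starting from the Zeckendorf form and repeatedly splitting a term F_k into F_{k−1} + F_{k−2} (when neither is already used) reaches every representation.
7312 = 6765+377+144+21+5 = 6765+377+144+21+3+2 = 6765+377+144+13+8+5 = 6765+377+89+55+21+5 = … (50 more), for 54 in all.

54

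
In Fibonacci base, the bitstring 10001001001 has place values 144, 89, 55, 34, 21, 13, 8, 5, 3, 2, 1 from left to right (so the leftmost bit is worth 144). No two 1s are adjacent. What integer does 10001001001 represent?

171

Summing the place values of the 1 bits: 144 + 21 + 5 + 1 = 171.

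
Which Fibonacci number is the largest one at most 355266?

317811 ≤ 355266 < 514229, so the largest Fibonacci number not exceeding 355266 is 317811.

317811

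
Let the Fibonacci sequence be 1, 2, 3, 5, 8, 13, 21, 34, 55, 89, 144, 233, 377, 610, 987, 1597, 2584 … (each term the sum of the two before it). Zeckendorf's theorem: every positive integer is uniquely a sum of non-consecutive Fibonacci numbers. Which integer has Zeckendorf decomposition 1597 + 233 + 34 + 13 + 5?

1882

1597 + 233 + 34 + 13 + 5 = 1882.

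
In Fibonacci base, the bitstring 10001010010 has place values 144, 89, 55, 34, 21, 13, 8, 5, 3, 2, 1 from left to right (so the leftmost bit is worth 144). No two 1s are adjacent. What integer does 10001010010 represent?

175

Summing the place values of the 1 bits: 144 + 21 + 8 + 2 = 175.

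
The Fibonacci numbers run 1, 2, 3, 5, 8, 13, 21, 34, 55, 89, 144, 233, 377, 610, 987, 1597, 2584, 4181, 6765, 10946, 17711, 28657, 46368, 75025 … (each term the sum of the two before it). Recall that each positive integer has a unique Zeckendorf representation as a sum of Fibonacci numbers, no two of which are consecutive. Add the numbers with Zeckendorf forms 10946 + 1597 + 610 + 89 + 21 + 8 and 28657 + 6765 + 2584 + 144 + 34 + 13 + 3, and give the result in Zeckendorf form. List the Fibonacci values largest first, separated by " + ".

The two numbers are 13271 and 38200, so their sum is 51471.
Greedy algorithm:
51471 − 46368 = 5103
5103 − 4181 = 922
922 − 610 = 312
312 − 233 = 79
79 − 55 = 24
24 − 21 = 3
3 − 3 = 0

46368 + 4181 + 610 + 233 + 55 + 21 + 3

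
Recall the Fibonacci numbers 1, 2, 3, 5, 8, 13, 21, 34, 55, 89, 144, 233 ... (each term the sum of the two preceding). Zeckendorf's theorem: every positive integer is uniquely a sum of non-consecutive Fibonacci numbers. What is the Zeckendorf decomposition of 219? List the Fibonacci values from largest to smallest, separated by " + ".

Repeatedly subtract the largest Fibonacci number that fits:
subtract 144 from 219: 75 remains
subtract 55 from 75: 20 remains
subtract 13 from 20: 7 remains
subtract 5 from 7: 2 remains
subtract 2 from 2: 0 remains
So 219 = 144 + 55 + 13 + 5 + 2, with no two terms consecutive in the sequence.

144 + 55 + 13 + 5 + 2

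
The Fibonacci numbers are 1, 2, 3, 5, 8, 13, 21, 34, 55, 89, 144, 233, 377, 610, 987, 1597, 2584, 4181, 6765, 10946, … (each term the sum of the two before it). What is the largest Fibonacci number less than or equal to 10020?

6765

6765 ≤ 10020 < 10946, so the largest Fibonacci number not exceeding 10020 is 6765.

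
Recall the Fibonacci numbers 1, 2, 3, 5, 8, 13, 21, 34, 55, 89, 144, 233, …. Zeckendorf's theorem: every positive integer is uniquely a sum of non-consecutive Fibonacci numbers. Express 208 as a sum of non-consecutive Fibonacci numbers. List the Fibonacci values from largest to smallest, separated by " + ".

subtract 144 from 208: 64 remains
subtract 55 from 64: 9 remains
subtract 8 from 9: 1 remains
subtract 1 from 1: 0 remains
So 208 = 144 + 55 + 8 + 1, with no two terms consecutive in the sequence.

144 + 55 + 8 + 1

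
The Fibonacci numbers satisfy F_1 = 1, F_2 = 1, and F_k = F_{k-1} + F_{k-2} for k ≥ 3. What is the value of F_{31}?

Iterating the recurrence up to F_{27} = 196418 and F_{26} = 121393:
F_{28} = F_{27} + F_{26} = 196418 + 121393 = 317811
F_{29} = F_{28} + F_{27} = 317811 + 196418 = 514229
F_{30} = F_{29} + F_{28} = 514229 + 317811 = 832040
F_{31} = F_{30} + F_{29} = 832040 + 514229 = 1346269

1346269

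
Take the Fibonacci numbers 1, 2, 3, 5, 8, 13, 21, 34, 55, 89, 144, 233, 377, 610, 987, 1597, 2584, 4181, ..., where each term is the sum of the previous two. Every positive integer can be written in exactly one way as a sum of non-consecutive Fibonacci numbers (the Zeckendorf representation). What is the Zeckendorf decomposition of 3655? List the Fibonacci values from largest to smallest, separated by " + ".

3655 − 2584 = 1071
1071 − 987 = 84
84 − 55 = 29
29 − 21 = 8
8 − 8 = 0
So 3655 = 2584 + 987 + 55 + 21 + 8, with no two terms consecutive in the sequence.

2584 + 987 + 55 + 21 + 8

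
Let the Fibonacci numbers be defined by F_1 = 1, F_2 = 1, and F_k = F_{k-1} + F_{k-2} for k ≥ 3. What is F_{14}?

377

Iterating the recurrence up to F_{7} = 13 and F_{6} = 8:
F_{8} = F_{7} + F_{6} = 13 + 8 = 21
F_{9} = F_{8} + F_{7} = 21 + 13 = 34
F_{10} = F_{9} + F_{8} = 34 + 21 = 55
F_{11} = F_{10} + F_{9} = 55 + 34 = 89
F_{12} = F_{11} + F_{10} = 89 + 55 = 144
F_{13} = F_{12} + F_{11} = 144 + 89 = 233
F_{14} = F_{13} + F_{12} = 233 + 144 = 377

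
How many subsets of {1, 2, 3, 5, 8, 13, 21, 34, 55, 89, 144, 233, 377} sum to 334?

Starting from the Zeckendorf form and repeatedly splitting a term F_k into F_{k−1} + F_{k−2} (when neither is already used) reaches every representation.
334 = 233+89+8+3+1 = 233+55+34+8+3+1 = 233+55+21+13+8+3+1 = 144+89+55+34+8+3+1 = 144+89+55+21+13+8+3+1 — 5 representations.

5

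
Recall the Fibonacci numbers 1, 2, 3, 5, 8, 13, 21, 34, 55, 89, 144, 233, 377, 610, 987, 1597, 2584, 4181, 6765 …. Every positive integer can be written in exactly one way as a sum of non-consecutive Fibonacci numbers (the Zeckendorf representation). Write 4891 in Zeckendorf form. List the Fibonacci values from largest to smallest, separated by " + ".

largest Fibonacci ≤ 4891 is 4181; 4891 − 4181 = 710
largest Fibonacci ≤ 710 is 610; 710 − 610 = 100
largest Fibonacci ≤ 100 is 89; 100 − 89 = 11
largest Fibonacci ≤ 11 is 8; 11 − 8 = 3
largest Fibonacci ≤ 3 is 3; 3 − 3 = 0
So 4891 = 4181 + 610 + 89 + 8 + 3, with no two terms consecutive in the sequence.

4181 + 610 + 89 + 8 + 3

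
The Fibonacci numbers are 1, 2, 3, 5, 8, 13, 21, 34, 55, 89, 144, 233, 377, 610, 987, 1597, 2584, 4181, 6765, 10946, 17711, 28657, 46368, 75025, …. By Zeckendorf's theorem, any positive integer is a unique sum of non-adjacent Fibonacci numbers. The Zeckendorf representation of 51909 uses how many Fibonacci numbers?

9

Greedily peel off the largest Fibonacci term at each step:
subtract 46368 from 51909: 5541 remains
subtract 4181 from 5541: 1360 remains
subtract 987 from 1360: 373 remains
subtract 233 from 373: 140 remains
subtract 89 from 140: 51 remains
subtract 34 from 51: 17 remains
subtract 13 from 17: 4 remains
subtract 3 from 4: 1 remains
subtract 1 from 1: 0 remains
51909 = 46368 + 4181 + 987 + 233 + 89 + 34 + 13 + 3 + 1, which has 9 terms.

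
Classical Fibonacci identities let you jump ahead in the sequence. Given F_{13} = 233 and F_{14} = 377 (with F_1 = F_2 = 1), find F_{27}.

By F_{2k+1} = F_k² + F_{k+1}²: F_{27} = 233² + 377² = 54289 + 142129 = 196418.

196418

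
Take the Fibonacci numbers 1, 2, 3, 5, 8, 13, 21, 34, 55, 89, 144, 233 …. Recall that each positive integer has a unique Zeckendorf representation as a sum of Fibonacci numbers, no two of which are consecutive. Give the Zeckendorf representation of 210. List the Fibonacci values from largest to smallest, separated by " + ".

144 + 55 + 8 + 3

Greedy algorithm:
subtract 144 from 210: 66 remains
subtract 55 from 66: 11 remains
subtract 8 from 11: 3 remains
subtract 3 from 3: 0 remains
So 210 = 144 + 55 + 8 + 3, with no two terms consecutive in the sequence.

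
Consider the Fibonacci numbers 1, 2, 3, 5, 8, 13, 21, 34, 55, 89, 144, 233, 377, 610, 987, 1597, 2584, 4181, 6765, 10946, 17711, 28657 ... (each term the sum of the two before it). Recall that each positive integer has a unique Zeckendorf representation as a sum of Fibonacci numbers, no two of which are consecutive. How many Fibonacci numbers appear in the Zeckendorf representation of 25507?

Greedily peel off the largest Fibonacci term at each step:
largest Fibonacci ≤ 25507 is 17711; 25507 − 17711 = 7796
largest Fibonacci ≤ 7796 is 6765; 7796 − 6765 = 1031
largest Fibonacci ≤ 1031 is 987; 1031 − 987 = 44
largest Fibonacci ≤ 44 is 34; 44 − 34 = 10
largest Fibonacci ≤ 10 is 8; 10 − 8 = 2
largest Fibonacci ≤ 2 is 2; 2 − 2 = 0
25507 = 17711 + 6765 + 987 + 34 + 8 + 2, which has 6 terms.

6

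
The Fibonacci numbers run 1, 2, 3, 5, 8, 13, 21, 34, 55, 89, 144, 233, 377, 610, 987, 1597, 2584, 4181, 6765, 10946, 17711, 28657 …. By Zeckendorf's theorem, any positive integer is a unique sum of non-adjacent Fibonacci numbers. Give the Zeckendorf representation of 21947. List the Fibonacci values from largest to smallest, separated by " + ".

17711 + 4181 + 55

largest Fibonacci ≤ 21947 is 17711; 21947 − 17711 = 4236
largest Fibonacci ≤ 4236 is 4181; 4236 − 4181 = 55
largest Fibonacci ≤ 55 is 55; 55 − 55 = 0
So 21947 = 17711 + 4181 + 55, with no two terms consecutive in the sequence.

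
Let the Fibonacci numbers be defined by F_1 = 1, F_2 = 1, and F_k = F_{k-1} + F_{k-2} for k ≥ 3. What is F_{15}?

Iterating the recurrence up to F_{8} = 21 and F_{7} = 13:
F_{9} = F_{8} + F_{7} = 21 + 13 = 34
F_{10} = F_{9} + F_{8} = 34 + 21 = 55
F_{11} = F_{10} + F_{9} = 55 + 34 = 89
F_{12} = F_{11} + F_{10} = 89 + 55 = 144
F_{13} = F_{12} + F_{11} = 144 + 89 = 233
F_{14} = F_{13} + F_{12} = 233 + 144 = 377
F_{15} = F_{14} + F_{13} = 377 + 233 = 610

610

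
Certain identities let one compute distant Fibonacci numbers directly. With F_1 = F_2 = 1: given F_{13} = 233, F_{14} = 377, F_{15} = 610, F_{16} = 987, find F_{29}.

By the addition formula F_{m+n} = F_m F_{n+1} + F_{m−1} F_n with m=16, n=13: F_{29} = 987·377 + 610·233 = 372099 + 142130 = 514229.

514229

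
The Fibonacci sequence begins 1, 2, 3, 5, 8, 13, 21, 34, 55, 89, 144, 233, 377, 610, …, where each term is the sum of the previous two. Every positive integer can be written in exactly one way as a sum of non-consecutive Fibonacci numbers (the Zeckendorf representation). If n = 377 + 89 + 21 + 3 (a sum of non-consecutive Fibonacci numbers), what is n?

490

377 + 89 + 21 + 3 = 490.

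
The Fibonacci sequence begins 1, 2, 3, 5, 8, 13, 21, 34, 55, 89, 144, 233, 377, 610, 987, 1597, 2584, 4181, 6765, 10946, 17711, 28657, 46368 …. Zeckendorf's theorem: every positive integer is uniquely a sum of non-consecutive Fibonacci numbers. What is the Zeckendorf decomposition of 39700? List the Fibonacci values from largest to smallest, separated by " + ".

28657 + 10946 + 89 + 8

Repeatedly subtract the largest Fibonacci number that fits:
39700 − 28657 = 11043
11043 − 10946 = 97
97 − 89 = 8
8 − 8 = 0
So 39700 = 28657 + 10946 + 89 + 8, with no two terms consecutive in the sequence.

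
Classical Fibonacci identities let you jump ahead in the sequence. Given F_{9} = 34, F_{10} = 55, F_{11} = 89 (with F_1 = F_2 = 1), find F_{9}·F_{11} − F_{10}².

1

34·89 − 55² = 3026 − 3025 = 1. (Cassini's identity: F_{k−1}F_{k+1} − F_k² = (−1)^k.)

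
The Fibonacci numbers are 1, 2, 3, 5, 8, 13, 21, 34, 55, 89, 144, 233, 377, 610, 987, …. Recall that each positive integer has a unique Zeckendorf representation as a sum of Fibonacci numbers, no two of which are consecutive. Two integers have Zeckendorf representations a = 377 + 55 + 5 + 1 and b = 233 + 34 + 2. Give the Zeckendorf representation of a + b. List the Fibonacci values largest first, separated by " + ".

The two numbers are 438 and 269, so their sum is 707.
610 ≤ 707 < 987, so take 610; remainder 97
89 ≤ 97 < 144, so take 89; remainder 8
8 ≤ 8 < 13, so take 8; remainder 0

610 + 89 + 8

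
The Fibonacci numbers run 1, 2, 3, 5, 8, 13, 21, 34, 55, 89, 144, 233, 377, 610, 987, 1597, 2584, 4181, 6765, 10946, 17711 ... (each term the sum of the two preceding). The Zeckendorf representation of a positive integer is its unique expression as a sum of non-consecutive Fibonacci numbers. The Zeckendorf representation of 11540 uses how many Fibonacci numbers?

6

11540: greatest Fibonacci not exceeding it is 10946, leaving 594
594: greatest Fibonacci not exceeding it is 377, leaving 217
217: greatest Fibonacci not exceeding it is 144, leaving 73
73: greatest Fibonacci not exceeding it is 55, leaving 18
18: greatest Fibonacci not exceeding it is 13, leaving 5
5: greatest Fibonacci not exceeding it is 5, leaving 0
11540 = 10946 + 377 + 144 + 55 + 13 + 5, which has 6 terms.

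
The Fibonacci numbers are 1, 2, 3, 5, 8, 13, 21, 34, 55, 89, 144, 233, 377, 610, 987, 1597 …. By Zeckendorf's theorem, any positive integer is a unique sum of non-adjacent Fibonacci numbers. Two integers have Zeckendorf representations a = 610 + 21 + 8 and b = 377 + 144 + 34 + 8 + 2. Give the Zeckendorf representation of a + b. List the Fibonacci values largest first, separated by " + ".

987 + 144 + 55 + 13 + 5

The two numbers are 639 and 565, so their sum is 1204.
Greedy algorithm:
1204: greatest Fibonacci not exceeding it is 987, leaving 217
217: greatest Fibonacci not exceeding it is 144, leaving 73
73: greatest Fibonacci not exceeding it is 55, leaving 18
18: greatest Fibonacci not exceeding it is 13, leaving 5
5: greatest Fibonacci not exceeding it is 5, leaving 0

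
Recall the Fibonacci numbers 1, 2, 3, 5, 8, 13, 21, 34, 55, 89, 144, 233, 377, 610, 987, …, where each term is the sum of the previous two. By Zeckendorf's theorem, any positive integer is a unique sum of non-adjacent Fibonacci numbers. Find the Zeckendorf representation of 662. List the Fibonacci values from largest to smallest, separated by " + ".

Greedy algorithm:
610 ≤ 662 < 987, so take 610; remainder 52
34 ≤ 52 < 55, so take 34; remainder 18
13 ≤ 18 < 21, so take 13; remainder 5
5 ≤ 5 < 8, so take 5; remainder 0
So 662 = 610 + 34 + 13 + 5, with no two terms consecutive in the sequence.

610 + 34 + 13 + 5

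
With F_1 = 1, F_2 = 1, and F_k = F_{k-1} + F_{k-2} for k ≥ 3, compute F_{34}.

Iterating the recurrence up to F_{26} = 121393 and F_{25} = 75025:
F_{27} = F_{26} + F_{25} = 121393 + 75025 = 196418
F_{28} = F_{27} + F_{26} = 196418 + 121393 = 317811
F_{29} = F_{28} + F_{27} = 317811 + 196418 = 514229
F_{30} = F_{29} + F_{28} = 514229 + 317811 = 832040
F_{31} = F_{30} + F_{29} = 832040 + 514229 = 1346269
F_{32} = F_{31} + F_{30} = 1346269 + 832040 = 2178309
F_{33} = F_{32} + F_{31} = 2178309 + 1346269 = 3524578
F_{34} = F_{33} + F_{32} = 3524578 + 2178309 = 5702887

5702887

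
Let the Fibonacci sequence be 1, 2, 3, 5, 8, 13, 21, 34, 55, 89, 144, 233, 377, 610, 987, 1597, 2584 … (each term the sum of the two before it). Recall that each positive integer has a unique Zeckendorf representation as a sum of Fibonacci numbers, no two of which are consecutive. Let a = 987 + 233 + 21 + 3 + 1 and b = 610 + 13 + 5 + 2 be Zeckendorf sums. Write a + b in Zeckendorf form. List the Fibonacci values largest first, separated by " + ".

1597 + 233 + 34 + 8 + 3

The two numbers are 1245 and 630, so their sum is 1875.
Greedy algorithm:
1597 ≤ 1875 < 2584, so take 1597; remainder 278
233 ≤ 278 < 377, so take 233; remainder 45
34 ≤ 45 < 55, so take 34; remainder 11
8 ≤ 11 < 13, so take 8; remainder 3
3 ≤ 3 < 5, so take 3; remainder 0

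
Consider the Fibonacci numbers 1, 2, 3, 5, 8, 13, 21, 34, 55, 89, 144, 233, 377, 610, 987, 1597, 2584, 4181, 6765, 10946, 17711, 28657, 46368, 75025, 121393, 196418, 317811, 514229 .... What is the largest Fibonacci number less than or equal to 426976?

317811

317811 ≤ 426976 < 514229, so the largest Fibonacci number not exceeding 426976 is 317811.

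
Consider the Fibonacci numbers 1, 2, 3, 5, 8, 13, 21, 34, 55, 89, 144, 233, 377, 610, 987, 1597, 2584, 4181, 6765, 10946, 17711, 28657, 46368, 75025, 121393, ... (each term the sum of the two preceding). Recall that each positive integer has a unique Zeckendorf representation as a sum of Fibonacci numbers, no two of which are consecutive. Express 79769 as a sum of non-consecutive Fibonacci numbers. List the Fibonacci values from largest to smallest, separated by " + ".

largest Fibonacci ≤ 79769 is 75025; 79769 − 75025 = 4744
largest Fibonacci ≤ 4744 is 4181; 4744 − 4181 = 563
largest Fibonacci ≤ 563 is 377; 563 − 377 = 186
largest Fibonacci ≤ 186 is 144; 186 − 144 = 42
largest Fibonacci ≤ 42 is 34; 42 − 34 = 8
largest Fibonacci ≤ 8 is 8; 8 − 8 = 0
So 79769 = 75025 + 4181 + 377 + 144 + 34 + 8, with no two terms consecutive in the sequence.

75025 + 4181 + 377 + 144 + 34 + 8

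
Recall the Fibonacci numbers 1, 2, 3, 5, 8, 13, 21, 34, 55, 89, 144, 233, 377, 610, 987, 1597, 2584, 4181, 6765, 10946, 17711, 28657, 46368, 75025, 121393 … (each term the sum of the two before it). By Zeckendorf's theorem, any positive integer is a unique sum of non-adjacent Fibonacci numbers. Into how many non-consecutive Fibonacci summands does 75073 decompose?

subtract 75025 from 75073: 48 remains
subtract 34 from 48: 14 remains
subtract 13 from 14: 1 remains
subtract 1 from 1: 0 remains
75073 = 75025 + 34 + 13 + 1, which has 4 terms.

4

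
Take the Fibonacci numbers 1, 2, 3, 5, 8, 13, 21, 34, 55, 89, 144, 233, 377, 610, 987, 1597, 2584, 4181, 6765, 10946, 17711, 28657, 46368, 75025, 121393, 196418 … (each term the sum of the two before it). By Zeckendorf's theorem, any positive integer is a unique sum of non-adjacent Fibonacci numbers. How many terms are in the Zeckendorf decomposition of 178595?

Greedy algorithm:
subtract 121393 from 178595: 57202 remains
subtract 46368 from 57202: 10834 remains
subtract 6765 from 10834: 4069 remains
subtract 2584 from 4069: 1485 remains
subtract 987 from 1485: 498 remains
subtract 377 from 498: 121 remains
subtract 89 from 121: 32 remains
subtract 21 from 32: 11 remains
subtract 8 from 11: 3 remains
subtract 3 from 3: 0 remains
178595 = 121393 + 46368 + 6765 + 2584 + 987 + 377 + 89 + 21 + 8 + 3, which has 10 terms.

10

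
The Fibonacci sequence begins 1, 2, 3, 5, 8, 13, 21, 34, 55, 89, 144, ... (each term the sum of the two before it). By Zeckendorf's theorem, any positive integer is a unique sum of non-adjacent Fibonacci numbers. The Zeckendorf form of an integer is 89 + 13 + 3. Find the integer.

89 + 13 + 3 = 105.

105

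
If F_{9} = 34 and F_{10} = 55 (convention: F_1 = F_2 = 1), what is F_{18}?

By the doubling identity F_{2k} = F_k(2F_{k+1} − F_k): F_{18} = 34·(2·55 − 34) = 34·76 = 2584.

2584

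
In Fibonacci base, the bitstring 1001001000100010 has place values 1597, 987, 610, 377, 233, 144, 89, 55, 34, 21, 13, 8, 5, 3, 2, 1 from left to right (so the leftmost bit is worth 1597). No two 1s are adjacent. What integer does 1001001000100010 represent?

Summing the place values of the 1 bits: 1597 + 377 + 89 + 13 + 2 = 2078.

2078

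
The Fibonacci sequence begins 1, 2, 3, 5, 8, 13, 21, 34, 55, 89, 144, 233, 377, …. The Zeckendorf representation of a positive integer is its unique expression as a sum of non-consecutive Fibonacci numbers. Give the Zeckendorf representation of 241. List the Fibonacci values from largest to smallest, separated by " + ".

241: greatest Fibonacci not exceeding it is 233, leaving 8
8: greatest Fibonacci not exceeding it is 8, leaving 0
So 241 = 233 + 8, with no two terms consecutive in the sequence.

233 + 8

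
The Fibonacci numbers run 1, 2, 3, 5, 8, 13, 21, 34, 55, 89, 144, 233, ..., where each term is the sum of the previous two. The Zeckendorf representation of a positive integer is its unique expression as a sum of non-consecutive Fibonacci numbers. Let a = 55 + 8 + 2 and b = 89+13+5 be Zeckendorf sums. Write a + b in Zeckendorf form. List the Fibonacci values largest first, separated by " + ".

144 + 21 + 5 + 2

The two numbers are 65 and 107, so their sum is 172.
largest Fibonacci ≤ 172 is 144; 172 − 144 = 28
largest Fibonacci ≤ 28 is 21; 28 − 21 = 7
largest Fibonacci ≤ 7 is 5; 7 − 5 = 2
largest Fibonacci ≤ 2 is 2; 2 − 2 = 0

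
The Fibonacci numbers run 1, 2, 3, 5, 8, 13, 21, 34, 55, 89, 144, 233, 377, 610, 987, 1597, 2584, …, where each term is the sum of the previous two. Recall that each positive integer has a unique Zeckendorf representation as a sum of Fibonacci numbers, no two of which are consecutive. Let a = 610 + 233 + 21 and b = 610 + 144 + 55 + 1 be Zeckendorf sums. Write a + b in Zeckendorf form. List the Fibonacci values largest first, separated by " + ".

The two numbers are 864 and 810, so their sum is 1674.
Repeatedly subtract the largest Fibonacci number that fits:
1674 − 1597 = 77
77 − 55 = 22
22 − 21 = 1
1 − 1 = 0

1597 + 55 + 21 + 1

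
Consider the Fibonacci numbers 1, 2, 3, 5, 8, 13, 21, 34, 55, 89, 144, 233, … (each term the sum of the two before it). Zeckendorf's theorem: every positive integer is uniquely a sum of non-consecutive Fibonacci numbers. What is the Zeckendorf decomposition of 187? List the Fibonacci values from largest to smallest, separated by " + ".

144 + 34 + 8 + 1

take 144 (≤ 187); 187 − 144 = 43
take 34 (≤ 43); 43 − 34 = 9
take 8 (≤ 9); 9 − 8 = 1
take 1 (≤ 1); 1 − 1 = 0
So 187 = 144 + 34 + 8 + 1, with no two terms consecutive in the sequence.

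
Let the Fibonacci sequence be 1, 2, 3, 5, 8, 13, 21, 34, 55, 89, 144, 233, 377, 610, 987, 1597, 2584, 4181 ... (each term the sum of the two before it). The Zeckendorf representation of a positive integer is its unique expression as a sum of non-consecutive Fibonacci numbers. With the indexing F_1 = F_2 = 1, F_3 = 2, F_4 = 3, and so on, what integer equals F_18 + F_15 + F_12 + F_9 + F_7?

F_18 + F_15 + F_12 + F_9 + F_7 = 2584 + 610 + 144 + 34 + 13 = 3385.

3385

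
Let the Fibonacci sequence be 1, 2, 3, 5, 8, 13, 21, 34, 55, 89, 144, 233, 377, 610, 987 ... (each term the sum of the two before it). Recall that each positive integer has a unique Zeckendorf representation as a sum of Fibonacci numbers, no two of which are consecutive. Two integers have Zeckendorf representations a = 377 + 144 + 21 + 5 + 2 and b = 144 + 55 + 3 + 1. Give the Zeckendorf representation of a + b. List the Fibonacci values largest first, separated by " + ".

The two numbers are 549 and 203, so their sum is 752.
Repeatedly subtract the largest Fibonacci number that fits:
752 − 610 = 142
142 − 89 = 53
53 − 34 = 19
19 − 13 = 6
6 − 5 = 1
1 − 1 = 0

610 + 89 + 34 + 13 + 5 + 1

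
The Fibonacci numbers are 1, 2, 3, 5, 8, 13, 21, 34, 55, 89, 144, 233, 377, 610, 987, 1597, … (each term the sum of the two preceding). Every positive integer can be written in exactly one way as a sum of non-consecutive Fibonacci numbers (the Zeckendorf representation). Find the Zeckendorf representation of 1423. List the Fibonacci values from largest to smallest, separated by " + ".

987 + 377 + 55 + 3 + 1

1423 − 987 = 436
436 − 377 = 59
59 − 55 = 4
4 − 3 = 1
1 − 1 = 0
So 1423 = 987 + 377 + 55 + 3 + 1, with no two terms consecutive in the sequence.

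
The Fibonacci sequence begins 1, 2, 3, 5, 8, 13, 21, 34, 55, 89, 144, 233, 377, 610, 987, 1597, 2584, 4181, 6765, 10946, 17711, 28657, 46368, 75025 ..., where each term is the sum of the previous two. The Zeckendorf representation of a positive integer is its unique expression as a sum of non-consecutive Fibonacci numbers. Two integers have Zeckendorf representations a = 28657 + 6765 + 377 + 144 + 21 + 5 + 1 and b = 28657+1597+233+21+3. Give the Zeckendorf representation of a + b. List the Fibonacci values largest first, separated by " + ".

The two numbers are 35970 and 30511, so their sum is 66481.
66481 − 46368 = 20113
20113 − 17711 = 2402
2402 − 1597 = 805
805 − 610 = 195
195 − 144 = 51
51 − 34 = 17
17 − 13 = 4
4 − 3 = 1
1 − 1 = 0

46368 + 17711 + 1597 + 610 + 144 + 34 + 13 + 3 + 1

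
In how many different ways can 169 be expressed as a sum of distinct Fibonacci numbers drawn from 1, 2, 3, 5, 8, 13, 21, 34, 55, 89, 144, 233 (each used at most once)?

169 = 144+21+3+1 = 144+13+8+3+1 = 89+55+21+3+1 = 89+55+13+8+3+1 = 89+34+21+13+8+3+1 — 5 representations.

5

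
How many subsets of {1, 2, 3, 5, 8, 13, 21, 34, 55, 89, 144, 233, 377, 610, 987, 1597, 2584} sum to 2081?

Starting from the Zeckendorf form and repeatedly splitting a term F_k into F_{k−1} + F_{k−2} (when neither is already used) reaches every representation.
2081 = 1597+377+89+13+5 = 1597+377+89+13+3+2 = 1597+377+55+34+13+5 = 1597+233+144+89+13+5 = 987+610+377+89+13+5 = … (23 more), for 28 in all.

28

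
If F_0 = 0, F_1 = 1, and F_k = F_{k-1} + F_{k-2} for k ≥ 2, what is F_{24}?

46368

Iterating the recurrence up to F_{19} = 4181 and F_{18} = 2584:
F_{20} = F_{19} + F_{18} = 4181 + 2584 = 6765
F_{21} = F_{20} + F_{19} = 6765 + 4181 = 10946
F_{22} = F_{21} + F_{20} = 10946 + 6765 = 17711
F_{23} = F_{22} + F_{21} = 17711 + 10946 = 28657
F_{24} = F_{23} + F_{22} = 28657 + 17711 = 46368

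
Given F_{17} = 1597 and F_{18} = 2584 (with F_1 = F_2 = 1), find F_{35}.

By F_{2k+1} = F_k² + F_{k+1}²: F_{35} = 1597² + 2584² = 2550409 + 6677056 = 9227465.

9227465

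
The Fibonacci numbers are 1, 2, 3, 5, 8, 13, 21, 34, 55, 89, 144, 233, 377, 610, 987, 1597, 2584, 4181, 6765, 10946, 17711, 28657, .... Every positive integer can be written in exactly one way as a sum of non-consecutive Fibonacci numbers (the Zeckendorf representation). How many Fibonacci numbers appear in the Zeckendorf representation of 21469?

Greedily peel off the largest Fibonacci term at each step:
21469 − 17711 = 3758
3758 − 2584 = 1174
1174 − 987 = 187
187 − 144 = 43
43 − 34 = 9
9 − 8 = 1
1 − 1 = 0
21469 = 17711 + 2584 + 987 + 144 + 34 + 8 + 1, which has 7 terms.

7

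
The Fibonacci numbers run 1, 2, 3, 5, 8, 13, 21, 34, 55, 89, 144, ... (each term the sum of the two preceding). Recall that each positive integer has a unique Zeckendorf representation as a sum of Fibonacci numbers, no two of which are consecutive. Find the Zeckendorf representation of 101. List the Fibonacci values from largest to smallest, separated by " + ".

101: greatest Fibonacci not exceeding it is 89, leaving 12
12: greatest Fibonacci not exceeding it is 8, leaving 4
4: greatest Fibonacci not exceeding it is 3, leaving 1
1: greatest Fibonacci not exceeding it is 1, leaving 0
So 101 = 89 + 8 + 3 + 1, with no two terms consecutive in the sequence.

89 + 8 + 3 + 1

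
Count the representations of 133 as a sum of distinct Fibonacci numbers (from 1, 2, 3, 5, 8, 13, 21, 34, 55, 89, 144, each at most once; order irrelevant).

6

133 = 89+34+8+2 = 89+34+5+3+2 = 89+21+13+8+2 = 89+21+13+5+3+2 = … (2 more), for 6 in all.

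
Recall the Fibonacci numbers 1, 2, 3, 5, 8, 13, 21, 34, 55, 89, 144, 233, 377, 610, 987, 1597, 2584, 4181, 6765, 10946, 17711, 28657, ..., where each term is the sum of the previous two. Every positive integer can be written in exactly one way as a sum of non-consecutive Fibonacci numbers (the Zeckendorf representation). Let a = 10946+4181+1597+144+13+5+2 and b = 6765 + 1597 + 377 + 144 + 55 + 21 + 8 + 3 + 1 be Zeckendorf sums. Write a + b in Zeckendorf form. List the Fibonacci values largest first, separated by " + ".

The two numbers are 16888 and 8971, so their sum is 25859.
Repeatedly subtract the largest Fibonacci number that fits:
17711 ≤ 25859 < 28657, so take 17711; remainder 8148
6765 ≤ 8148 < 10946, so take 6765; remainder 1383
987 ≤ 1383 < 1597, so take 987; remainder 396
377 ≤ 396 < 610, so take 377; remainder 19
13 ≤ 19 < 21, so take 13; remainder 6
5 ≤ 6 < 8, so take 5; remainder 1
1 ≤ 1 < 2, so take 1; remainder 0

17711 + 6765 + 987 + 377 + 13 + 5 + 1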